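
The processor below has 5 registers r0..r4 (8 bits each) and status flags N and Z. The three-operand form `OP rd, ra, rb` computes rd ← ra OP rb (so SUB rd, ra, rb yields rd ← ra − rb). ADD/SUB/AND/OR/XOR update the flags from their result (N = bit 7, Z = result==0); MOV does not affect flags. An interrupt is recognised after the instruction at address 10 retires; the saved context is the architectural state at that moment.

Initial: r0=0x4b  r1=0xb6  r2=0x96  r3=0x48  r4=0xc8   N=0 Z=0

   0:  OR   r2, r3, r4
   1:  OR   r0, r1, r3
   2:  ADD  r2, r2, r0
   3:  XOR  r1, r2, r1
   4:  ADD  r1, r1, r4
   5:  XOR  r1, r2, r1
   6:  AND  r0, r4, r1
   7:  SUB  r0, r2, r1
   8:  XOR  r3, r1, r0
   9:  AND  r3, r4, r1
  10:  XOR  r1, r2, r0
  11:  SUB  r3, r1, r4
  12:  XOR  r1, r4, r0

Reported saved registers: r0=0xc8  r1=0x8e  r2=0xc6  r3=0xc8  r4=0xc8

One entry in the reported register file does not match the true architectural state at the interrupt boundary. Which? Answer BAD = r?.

BAD = r1

after  0: r0=0x4b r1=0xb6 r2=0xc8 r3=0x48 r4=0xc8  N=1 Z=0
after  1: r0=0xfe r1=0xb6 r2=0xc8 r3=0x48 r4=0xc8  N=1 Z=0
after  2: r0=0xfe r1=0xb6 r2=0xc6 r3=0x48 r4=0xc8  N=1 Z=0
after  3: r0=0xfe r1=0x70 r2=0xc6 r3=0x48 r4=0xc8  N=0 Z=0
after  4: r0=0xfe r1=0x38 r2=0xc6 r3=0x48 r4=0xc8  N=0 Z=0
after  5: r0=0xfe r1=0xfe r2=0xc6 r3=0x48 r4=0xc8  N=1 Z=0
after  6: r0=0xc8 r1=0xfe r2=0xc6 r3=0x48 r4=0xc8  N=1 Z=0
after  7: r0=0xc8 r1=0xfe r2=0xc6 r3=0x48 r4=0xc8  N=1 Z=0
after  8: r0=0xc8 r1=0xfe r2=0xc6 r3=0x36 r4=0xc8  N=0 Z=0
after  9: r0=0xc8 r1=0xfe r2=0xc6 r3=0xc8 r4=0xc8  N=1 Z=0
after 10: r0=0xc8 r1=0x0e r2=0xc6 r3=0xc8 r4=0xc8  N=0 Z=0
-- IRQ taken; context saved, return-PC = 11 --
mismatch: r1: reported 0x8e vs actual 0x0e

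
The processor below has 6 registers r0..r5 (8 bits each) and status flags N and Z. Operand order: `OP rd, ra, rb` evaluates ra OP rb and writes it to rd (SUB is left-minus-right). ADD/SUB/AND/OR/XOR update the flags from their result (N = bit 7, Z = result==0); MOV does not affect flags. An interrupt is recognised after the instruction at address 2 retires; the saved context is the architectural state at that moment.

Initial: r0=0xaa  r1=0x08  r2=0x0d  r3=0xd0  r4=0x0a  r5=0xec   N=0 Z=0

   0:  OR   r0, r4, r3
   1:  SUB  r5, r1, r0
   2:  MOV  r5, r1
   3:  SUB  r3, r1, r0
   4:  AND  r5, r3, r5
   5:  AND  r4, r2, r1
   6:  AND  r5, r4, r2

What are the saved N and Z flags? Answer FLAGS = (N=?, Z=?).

after  0: r0=0xda r1=0x08 r2=0x0d r3=0xd0 r4=0x0a r5=0xec  N=1 Z=0
after  1: r0=0xda r1=0x08 r2=0x0d r3=0xd0 r4=0x0a r5=0x2e  N=0 Z=0
after  2: r0=0xda r1=0x08 r2=0x0d r3=0xd0 r4=0x0a r5=0x08  N=0 Z=0
-- IRQ taken; context saved, return-PC = 3 --

FLAGS = (N=0, Z=0)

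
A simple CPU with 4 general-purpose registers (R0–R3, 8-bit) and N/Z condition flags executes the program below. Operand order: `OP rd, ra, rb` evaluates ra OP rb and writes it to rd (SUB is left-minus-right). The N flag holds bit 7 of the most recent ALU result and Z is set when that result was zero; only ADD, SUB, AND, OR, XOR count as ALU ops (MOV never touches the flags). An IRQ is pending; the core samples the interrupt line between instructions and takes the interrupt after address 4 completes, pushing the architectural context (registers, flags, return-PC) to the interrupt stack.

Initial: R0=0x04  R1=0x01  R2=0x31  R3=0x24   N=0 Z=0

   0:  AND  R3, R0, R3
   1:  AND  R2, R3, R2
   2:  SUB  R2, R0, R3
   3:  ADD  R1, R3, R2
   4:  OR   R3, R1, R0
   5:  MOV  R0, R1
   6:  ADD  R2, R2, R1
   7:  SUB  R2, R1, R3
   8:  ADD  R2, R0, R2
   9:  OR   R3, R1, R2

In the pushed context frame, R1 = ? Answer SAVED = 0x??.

after  0: R0=0x04 R1=0x01 R2=0x31 R3=0x04  N=0 Z=0
after  1: R0=0x04 R1=0x01 R2=0x00 R3=0x04  N=0 Z=1
after  2: R0=0x04 R1=0x01 R2=0x00 R3=0x04  N=0 Z=1
after  3: R0=0x04 R1=0x04 R2=0x00 R3=0x04  N=0 Z=0
after  4: R0=0x04 R1=0x04 R2=0x00 R3=0x04  N=0 Z=0
-- IRQ taken; context saved, return-PC = 5 --

SAVED = 0x04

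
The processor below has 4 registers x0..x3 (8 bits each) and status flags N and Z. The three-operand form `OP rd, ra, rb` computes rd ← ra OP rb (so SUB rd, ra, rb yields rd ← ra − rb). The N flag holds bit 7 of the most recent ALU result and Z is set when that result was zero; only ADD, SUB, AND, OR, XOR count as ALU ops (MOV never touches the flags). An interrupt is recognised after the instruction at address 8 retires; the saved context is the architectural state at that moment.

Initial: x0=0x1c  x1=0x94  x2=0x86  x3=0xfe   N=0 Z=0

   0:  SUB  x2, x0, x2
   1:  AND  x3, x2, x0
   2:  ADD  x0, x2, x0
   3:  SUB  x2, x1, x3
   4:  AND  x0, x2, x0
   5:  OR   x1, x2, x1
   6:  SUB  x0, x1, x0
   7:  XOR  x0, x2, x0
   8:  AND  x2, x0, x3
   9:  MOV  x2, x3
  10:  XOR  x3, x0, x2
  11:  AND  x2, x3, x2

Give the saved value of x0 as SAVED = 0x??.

SAVED = 0x94

after  0: x0=0x1c x1=0x94 x2=0x96 x3=0xfe  N=1 Z=0
after  1: x0=0x1c x1=0x94 x2=0x96 x3=0x14  N=0 Z=0
after  2: x0=0xb2 x1=0x94 x2=0x96 x3=0x14  N=1 Z=0
after  3: x0=0xb2 x1=0x94 x2=0x80 x3=0x14  N=1 Z=0
after  4: x0=0x80 x1=0x94 x2=0x80 x3=0x14  N=1 Z=0
after  5: x0=0x80 x1=0x94 x2=0x80 x3=0x14  N=1 Z=0
after  6: x0=0x14 x1=0x94 x2=0x80 x3=0x14  N=0 Z=0
after  7: x0=0x94 x1=0x94 x2=0x80 x3=0x14  N=1 Z=0
after  8: x0=0x94 x1=0x94 x2=0x14 x3=0x14  N=0 Z=0
-- IRQ taken; context saved, return-PC = 9 --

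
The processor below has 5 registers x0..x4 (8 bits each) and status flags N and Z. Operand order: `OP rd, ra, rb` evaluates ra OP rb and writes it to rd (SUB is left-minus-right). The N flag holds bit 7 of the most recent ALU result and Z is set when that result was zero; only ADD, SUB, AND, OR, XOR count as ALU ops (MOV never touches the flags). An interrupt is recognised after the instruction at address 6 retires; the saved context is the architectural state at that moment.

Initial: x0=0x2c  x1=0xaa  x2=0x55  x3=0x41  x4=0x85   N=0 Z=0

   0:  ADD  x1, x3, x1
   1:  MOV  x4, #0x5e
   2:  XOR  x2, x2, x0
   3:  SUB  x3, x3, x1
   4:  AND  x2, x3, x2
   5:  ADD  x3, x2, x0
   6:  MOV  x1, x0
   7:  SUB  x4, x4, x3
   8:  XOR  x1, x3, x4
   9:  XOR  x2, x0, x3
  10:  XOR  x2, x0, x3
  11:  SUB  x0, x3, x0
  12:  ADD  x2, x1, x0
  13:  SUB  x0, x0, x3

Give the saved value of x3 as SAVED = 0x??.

after  0: x0=0x2c x1=0xeb x2=0x55 x3=0x41 x4=0x85  N=1 Z=0
after  1: x0=0x2c x1=0xeb x2=0x55 x3=0x41 x4=0x5e  N=1 Z=0
after  2: x0=0x2c x1=0xeb x2=0x79 x3=0x41 x4=0x5e  N=0 Z=0
after  3: x0=0x2c x1=0xeb x2=0x79 x3=0x56 x4=0x5e  N=0 Z=0
after  4: x0=0x2c x1=0xeb x2=0x50 x3=0x56 x4=0x5e  N=0 Z=0
after  5: x0=0x2c x1=0xeb x2=0x50 x3=0x7c x4=0x5e  N=0 Z=0
after  6: x0=0x2c x1=0x2c x2=0x50 x3=0x7c x4=0x5e  N=0 Z=0
-- IRQ taken; context saved, return-PC = 7 --

SAVED = 0x7c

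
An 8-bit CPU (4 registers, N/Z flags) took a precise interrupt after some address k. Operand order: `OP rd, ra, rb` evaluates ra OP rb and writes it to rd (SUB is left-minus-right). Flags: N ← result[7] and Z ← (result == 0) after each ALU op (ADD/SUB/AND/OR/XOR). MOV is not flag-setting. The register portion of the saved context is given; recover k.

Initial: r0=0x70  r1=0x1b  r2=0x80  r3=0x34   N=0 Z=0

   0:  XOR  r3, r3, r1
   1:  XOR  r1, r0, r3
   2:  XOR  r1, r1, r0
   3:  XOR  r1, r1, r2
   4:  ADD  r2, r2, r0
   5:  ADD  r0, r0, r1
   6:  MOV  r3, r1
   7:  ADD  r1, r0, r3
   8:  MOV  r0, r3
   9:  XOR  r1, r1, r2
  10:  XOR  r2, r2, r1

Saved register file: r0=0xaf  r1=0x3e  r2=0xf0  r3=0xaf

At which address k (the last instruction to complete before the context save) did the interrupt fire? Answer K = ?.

after  0: r0=0x70 r1=0x1b r2=0x80 r3=0x2f  N=0 Z=0
after  1: r0=0x70 r1=0x5f r2=0x80 r3=0x2f  N=0 Z=0
after  2: r0=0x70 r1=0x2f r2=0x80 r3=0x2f  N=0 Z=0
after  3: r0=0x70 r1=0xaf r2=0x80 r3=0x2f  N=1 Z=0
after  4: r0=0x70 r1=0xaf r2=0xf0 r3=0x2f  N=1 Z=0
after  5: r0=0x1f r1=0xaf r2=0xf0 r3=0x2f  N=0 Z=0
after  6: r0=0x1f r1=0xaf r2=0xf0 r3=0xaf  N=0 Z=0
after  7: r0=0x1f r1=0xce r2=0xf0 r3=0xaf  N=1 Z=0
after  8: r0=0xaf r1=0xce r2=0xf0 r3=0xaf  N=1 Z=0
after  9: r0=0xaf r1=0x3e r2=0xf0 r3=0xaf  N=0 Z=0
-- IRQ taken; context saved, return-PC = 10 --

K = 9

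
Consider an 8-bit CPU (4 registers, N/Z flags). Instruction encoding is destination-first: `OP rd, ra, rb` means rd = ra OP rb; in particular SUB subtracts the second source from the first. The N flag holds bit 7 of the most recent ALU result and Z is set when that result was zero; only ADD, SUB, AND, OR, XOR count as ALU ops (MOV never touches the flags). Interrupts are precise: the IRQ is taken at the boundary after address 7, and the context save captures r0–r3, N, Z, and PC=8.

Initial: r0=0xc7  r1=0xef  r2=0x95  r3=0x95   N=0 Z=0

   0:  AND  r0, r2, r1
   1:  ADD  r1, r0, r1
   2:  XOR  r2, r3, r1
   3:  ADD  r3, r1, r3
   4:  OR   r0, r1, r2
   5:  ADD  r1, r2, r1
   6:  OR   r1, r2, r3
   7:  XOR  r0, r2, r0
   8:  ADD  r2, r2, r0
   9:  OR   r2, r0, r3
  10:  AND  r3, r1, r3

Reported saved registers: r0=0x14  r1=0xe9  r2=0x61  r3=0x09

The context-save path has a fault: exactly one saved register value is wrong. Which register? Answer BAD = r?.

BAD = r2

after  0: r0=0x85 r1=0xef r2=0x95 r3=0x95  N=1 Z=0
after  1: r0=0x85 r1=0x74 r2=0x95 r3=0x95  N=0 Z=0
after  2: r0=0x85 r1=0x74 r2=0xe1 r3=0x95  N=1 Z=0
after  3: r0=0x85 r1=0x74 r2=0xe1 r3=0x09  N=0 Z=0
after  4: r0=0xf5 r1=0x74 r2=0xe1 r3=0x09  N=1 Z=0
after  5: r0=0xf5 r1=0x55 r2=0xe1 r3=0x09  N=0 Z=0
after  6: r0=0xf5 r1=0xe9 r2=0xe1 r3=0x09  N=1 Z=0
after  7: r0=0x14 r1=0xe9 r2=0xe1 r3=0x09  N=0 Z=0
-- IRQ taken; context saved, return-PC = 8 --
mismatch: r2: reported 0x61 vs actual 0xe1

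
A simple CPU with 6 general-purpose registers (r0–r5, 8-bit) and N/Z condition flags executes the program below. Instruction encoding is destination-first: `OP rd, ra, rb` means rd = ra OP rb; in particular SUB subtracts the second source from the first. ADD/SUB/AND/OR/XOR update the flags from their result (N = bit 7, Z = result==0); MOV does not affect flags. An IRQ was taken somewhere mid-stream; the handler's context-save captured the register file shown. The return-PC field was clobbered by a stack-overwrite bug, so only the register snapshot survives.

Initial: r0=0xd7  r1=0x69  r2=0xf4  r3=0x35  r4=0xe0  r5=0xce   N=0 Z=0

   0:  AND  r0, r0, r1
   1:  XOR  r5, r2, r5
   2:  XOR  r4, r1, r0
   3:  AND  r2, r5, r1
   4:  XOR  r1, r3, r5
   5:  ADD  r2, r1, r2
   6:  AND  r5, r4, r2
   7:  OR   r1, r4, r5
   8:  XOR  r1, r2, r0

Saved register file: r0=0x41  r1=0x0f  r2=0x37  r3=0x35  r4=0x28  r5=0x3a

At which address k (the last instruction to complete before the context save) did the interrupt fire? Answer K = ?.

K = 5

after  0: r0=0x41 r1=0x69 r2=0xf4 r3=0x35 r4=0xe0 r5=0xce  N=0 Z=0
after  1: r0=0x41 r1=0x69 r2=0xf4 r3=0x35 r4=0xe0 r5=0x3a  N=0 Z=0
after  2: r0=0x41 r1=0x69 r2=0xf4 r3=0x35 r4=0x28 r5=0x3a  N=0 Z=0
after  3: r0=0x41 r1=0x69 r2=0x28 r3=0x35 r4=0x28 r5=0x3a  N=0 Z=0
after  4: r0=0x41 r1=0x0f r2=0x28 r3=0x35 r4=0x28 r5=0x3a  N=0 Z=0
after  5: r0=0x41 r1=0x0f r2=0x37 r3=0x35 r4=0x28 r5=0x3a  N=0 Z=0
-- IRQ taken; context saved, return-PC = 6 --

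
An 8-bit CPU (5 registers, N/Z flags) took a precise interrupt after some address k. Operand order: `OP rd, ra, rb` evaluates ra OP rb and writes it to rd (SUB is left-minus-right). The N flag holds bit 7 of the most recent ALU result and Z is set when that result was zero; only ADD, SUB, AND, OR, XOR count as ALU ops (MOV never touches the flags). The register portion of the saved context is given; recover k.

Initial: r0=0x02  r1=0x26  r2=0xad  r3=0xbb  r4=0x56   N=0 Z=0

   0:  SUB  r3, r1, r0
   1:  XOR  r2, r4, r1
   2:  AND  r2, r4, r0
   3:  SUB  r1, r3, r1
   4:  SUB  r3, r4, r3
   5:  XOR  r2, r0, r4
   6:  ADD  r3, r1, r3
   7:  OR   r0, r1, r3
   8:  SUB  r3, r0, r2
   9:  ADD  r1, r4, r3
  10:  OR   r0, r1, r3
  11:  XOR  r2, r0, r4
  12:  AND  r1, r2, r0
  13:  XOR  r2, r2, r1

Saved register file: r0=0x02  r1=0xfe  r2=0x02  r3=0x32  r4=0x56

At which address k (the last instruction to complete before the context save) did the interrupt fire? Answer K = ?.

after  0: r0=0x02 r1=0x26 r2=0xad r3=0x24 r4=0x56  N=0 Z=0
after  1: r0=0x02 r1=0x26 r2=0x70 r3=0x24 r4=0x56  N=0 Z=0
after  2: r0=0x02 r1=0x26 r2=0x02 r3=0x24 r4=0x56  N=0 Z=0
after  3: r0=0x02 r1=0xfe r2=0x02 r3=0x24 r4=0x56  N=1 Z=0
after  4: r0=0x02 r1=0xfe r2=0x02 r3=0x32 r4=0x56  N=0 Z=0
-- IRQ taken; context saved, return-PC = 5 --

K = 4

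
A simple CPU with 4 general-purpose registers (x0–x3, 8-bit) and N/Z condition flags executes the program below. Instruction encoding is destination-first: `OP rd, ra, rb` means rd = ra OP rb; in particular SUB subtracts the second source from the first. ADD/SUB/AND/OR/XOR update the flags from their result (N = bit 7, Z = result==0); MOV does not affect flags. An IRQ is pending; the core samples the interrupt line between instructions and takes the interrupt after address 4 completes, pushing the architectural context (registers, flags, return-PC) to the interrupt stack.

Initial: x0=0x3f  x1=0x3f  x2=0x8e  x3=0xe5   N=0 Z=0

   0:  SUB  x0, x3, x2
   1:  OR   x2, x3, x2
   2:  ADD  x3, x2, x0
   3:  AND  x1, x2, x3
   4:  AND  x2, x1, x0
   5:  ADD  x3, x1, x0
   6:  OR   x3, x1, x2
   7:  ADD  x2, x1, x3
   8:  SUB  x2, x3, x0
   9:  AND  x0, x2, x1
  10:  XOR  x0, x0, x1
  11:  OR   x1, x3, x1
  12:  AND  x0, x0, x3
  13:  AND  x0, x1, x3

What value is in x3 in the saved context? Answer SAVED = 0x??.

after  0: x0=0x57 x1=0x3f x2=0x8e x3=0xe5  N=0 Z=0
after  1: x0=0x57 x1=0x3f x2=0xef x3=0xe5  N=1 Z=0
after  2: x0=0x57 x1=0x3f x2=0xef x3=0x46  N=0 Z=0
after  3: x0=0x57 x1=0x46 x2=0xef x3=0x46  N=0 Z=0
after  4: x0=0x57 x1=0x46 x2=0x46 x3=0x46  N=0 Z=0
-- IRQ taken; context saved, return-PC = 5 --

SAVED = 0x46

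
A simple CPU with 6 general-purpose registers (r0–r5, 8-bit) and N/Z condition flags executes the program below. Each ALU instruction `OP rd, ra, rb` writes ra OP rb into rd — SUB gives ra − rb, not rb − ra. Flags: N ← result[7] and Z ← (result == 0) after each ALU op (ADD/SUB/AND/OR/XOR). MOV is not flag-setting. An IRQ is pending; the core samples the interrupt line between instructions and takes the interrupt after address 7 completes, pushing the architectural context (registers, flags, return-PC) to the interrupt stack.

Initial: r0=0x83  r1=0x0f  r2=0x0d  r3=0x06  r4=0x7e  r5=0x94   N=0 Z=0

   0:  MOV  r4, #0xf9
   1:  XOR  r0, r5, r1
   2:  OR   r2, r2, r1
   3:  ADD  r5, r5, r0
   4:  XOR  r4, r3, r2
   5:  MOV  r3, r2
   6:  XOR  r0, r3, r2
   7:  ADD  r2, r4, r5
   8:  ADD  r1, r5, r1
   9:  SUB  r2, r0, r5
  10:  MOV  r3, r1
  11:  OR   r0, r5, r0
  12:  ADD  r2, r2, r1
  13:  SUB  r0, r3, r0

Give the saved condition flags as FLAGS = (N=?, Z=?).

FLAGS = (N=0, Z=0)

after  0: r0=0x83 r1=0x0f r2=0x0d r3=0x06 r4=0xf9 r5=0x94  N=0 Z=0
after  1: r0=0x9b r1=0x0f r2=0x0d r3=0x06 r4=0xf9 r5=0x94  N=1 Z=0
after  2: r0=0x9b r1=0x0f r2=0x0f r3=0x06 r4=0xf9 r5=0x94  N=0 Z=0
after  3: r0=0x9b r1=0x0f r2=0x0f r3=0x06 r4=0xf9 r5=0x2f  N=0 Z=0
after  4: r0=0x9b r1=0x0f r2=0x0f r3=0x06 r4=0x09 r5=0x2f  N=0 Z=0
after  5: r0=0x9b r1=0x0f r2=0x0f r3=0x0f r4=0x09 r5=0x2f  N=0 Z=0
after  6: r0=0x00 r1=0x0f r2=0x0f r3=0x0f r4=0x09 r5=0x2f  N=0 Z=1
after  7: r0=0x00 r1=0x0f r2=0x38 r3=0x0f r4=0x09 r5=0x2f  N=0 Z=0
-- IRQ taken; context saved, return-PC = 8 --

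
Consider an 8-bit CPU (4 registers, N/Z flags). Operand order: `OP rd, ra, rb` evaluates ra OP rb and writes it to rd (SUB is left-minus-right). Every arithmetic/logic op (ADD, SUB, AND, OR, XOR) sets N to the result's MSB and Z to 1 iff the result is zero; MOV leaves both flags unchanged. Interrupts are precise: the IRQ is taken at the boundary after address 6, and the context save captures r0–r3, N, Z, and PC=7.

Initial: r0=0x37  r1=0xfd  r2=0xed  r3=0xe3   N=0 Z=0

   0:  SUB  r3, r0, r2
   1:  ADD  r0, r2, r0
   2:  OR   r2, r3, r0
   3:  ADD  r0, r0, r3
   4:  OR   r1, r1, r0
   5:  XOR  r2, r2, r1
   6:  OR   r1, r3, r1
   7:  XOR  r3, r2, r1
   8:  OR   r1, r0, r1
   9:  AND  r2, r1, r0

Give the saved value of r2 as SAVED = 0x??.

SAVED = 0x91

after  0: r0=0x37 r1=0xfd r2=0xed r3=0x4a  N=0 Z=0
after  1: r0=0x24 r1=0xfd r2=0xed r3=0x4a  N=0 Z=0
after  2: r0=0x24 r1=0xfd r2=0x6e r3=0x4a  N=0 Z=0
after  3: r0=0x6e r1=0xfd r2=0x6e r3=0x4a  N=0 Z=0
after  4: r0=0x6e r1=0xff r2=0x6e r3=0x4a  N=1 Z=0
after  5: r0=0x6e r1=0xff r2=0x91 r3=0x4a  N=1 Z=0
after  6: r0=0x6e r1=0xff r2=0x91 r3=0x4a  N=1 Z=0
-- IRQ taken; context saved, return-PC = 7 --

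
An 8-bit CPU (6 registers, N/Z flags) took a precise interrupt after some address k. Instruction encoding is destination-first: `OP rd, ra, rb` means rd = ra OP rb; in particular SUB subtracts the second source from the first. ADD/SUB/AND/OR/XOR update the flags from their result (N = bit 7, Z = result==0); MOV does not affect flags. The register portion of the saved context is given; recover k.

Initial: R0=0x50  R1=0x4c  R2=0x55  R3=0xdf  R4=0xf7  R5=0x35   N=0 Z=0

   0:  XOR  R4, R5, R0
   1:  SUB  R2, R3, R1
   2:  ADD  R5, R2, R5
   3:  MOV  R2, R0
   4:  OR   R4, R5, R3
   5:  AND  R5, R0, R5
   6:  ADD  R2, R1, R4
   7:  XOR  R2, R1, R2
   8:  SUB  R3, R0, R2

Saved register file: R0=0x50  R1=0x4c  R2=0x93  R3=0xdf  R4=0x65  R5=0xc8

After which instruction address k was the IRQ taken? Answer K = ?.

after  0: R0=0x50 R1=0x4c R2=0x55 R3=0xdf R4=0x65 R5=0x35  N=0 Z=0
after  1: R0=0x50 R1=0x4c R2=0x93 R3=0xdf R4=0x65 R5=0x35  N=1 Z=0
after  2: R0=0x50 R1=0x4c R2=0x93 R3=0xdf R4=0x65 R5=0xc8  N=1 Z=0
-- IRQ taken; context saved, return-PC = 3 --

K = 2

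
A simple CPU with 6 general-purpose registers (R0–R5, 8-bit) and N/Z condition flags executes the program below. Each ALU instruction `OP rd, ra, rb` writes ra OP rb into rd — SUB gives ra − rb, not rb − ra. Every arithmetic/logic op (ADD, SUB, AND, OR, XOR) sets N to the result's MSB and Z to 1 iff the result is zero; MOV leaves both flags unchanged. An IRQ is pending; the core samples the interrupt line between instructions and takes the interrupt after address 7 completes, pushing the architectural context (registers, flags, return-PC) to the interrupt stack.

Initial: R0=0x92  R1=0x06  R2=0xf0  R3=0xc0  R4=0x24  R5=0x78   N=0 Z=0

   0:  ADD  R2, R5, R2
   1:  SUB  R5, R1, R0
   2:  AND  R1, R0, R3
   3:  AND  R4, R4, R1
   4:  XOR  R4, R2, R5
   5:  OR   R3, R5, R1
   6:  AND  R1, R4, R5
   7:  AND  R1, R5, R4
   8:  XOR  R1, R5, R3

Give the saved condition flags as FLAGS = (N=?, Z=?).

after  0: R0=0x92 R1=0x06 R2=0x68 R3=0xc0 R4=0x24 R5=0x78  N=0 Z=0
after  1: R0=0x92 R1=0x06 R2=0x68 R3=0xc0 R4=0x24 R5=0x74  N=0 Z=0
after  2: R0=0x92 R1=0x80 R2=0x68 R3=0xc0 R4=0x24 R5=0x74  N=1 Z=0
after  3: R0=0x92 R1=0x80 R2=0x68 R3=0xc0 R4=0x00 R5=0x74  N=0 Z=1
after  4: R0=0x92 R1=0x80 R2=0x68 R3=0xc0 R4=0x1c R5=0x74  N=0 Z=0
after  5: R0=0x92 R1=0x80 R2=0x68 R3=0xf4 R4=0x1c R5=0x74  N=1 Z=0
after  6: R0=0x92 R1=0x14 R2=0x68 R3=0xf4 R4=0x1c R5=0x74  N=0 Z=0
after  7: R0=0x92 R1=0x14 R2=0x68 R3=0xf4 R4=0x1c R5=0x74  N=0 Z=0
-- IRQ taken; context saved, return-PC = 8 --

FLAGS = (N=0, Z=0)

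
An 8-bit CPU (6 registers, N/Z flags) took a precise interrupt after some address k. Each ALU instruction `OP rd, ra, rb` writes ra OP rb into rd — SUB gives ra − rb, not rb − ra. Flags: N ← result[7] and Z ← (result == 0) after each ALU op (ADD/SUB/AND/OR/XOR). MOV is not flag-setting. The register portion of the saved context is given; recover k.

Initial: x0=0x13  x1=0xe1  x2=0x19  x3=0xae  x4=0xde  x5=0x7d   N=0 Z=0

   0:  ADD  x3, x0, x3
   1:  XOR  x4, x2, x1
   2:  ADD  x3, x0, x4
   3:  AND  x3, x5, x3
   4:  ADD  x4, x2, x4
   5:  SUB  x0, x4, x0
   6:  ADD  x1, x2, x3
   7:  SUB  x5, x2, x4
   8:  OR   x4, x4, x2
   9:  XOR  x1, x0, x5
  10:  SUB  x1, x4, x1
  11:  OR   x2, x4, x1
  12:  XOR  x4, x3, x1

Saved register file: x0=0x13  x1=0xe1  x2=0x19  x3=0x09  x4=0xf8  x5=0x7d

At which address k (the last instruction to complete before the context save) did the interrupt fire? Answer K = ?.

after  0: x0=0x13 x1=0xe1 x2=0x19 x3=0xc1 x4=0xde x5=0x7d  N=1 Z=0
after  1: x0=0x13 x1=0xe1 x2=0x19 x3=0xc1 x4=0xf8 x5=0x7d  N=1 Z=0
after  2: x0=0x13 x1=0xe1 x2=0x19 x3=0x0b x4=0xf8 x5=0x7d  N=0 Z=0
after  3: x0=0x13 x1=0xe1 x2=0x19 x3=0x09 x4=0xf8 x5=0x7d  N=0 Z=0
-- IRQ taken; context saved, return-PC = 4 --

K = 3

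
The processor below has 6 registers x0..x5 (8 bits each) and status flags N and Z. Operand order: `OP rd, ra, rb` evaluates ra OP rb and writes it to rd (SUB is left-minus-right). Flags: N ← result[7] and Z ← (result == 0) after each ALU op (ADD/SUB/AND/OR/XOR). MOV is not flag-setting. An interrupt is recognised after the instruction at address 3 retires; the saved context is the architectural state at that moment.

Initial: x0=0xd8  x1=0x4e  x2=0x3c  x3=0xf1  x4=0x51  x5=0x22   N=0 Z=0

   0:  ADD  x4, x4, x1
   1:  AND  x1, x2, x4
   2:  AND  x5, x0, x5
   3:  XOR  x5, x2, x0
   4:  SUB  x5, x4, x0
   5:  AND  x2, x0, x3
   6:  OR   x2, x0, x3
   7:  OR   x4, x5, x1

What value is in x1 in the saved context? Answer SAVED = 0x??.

after  0: x0=0xd8 x1=0x4e x2=0x3c x3=0xf1 x4=0x9f x5=0x22  N=1 Z=0
after  1: x0=0xd8 x1=0x1c x2=0x3c x3=0xf1 x4=0x9f x5=0x22  N=0 Z=0
after  2: x0=0xd8 x1=0x1c x2=0x3c x3=0xf1 x4=0x9f x5=0x00  N=0 Z=1
after  3: x0=0xd8 x1=0x1c x2=0x3c x3=0xf1 x4=0x9f x5=0xe4  N=1 Z=0
-- IRQ taken; context saved, return-PC = 4 --

SAVED = 0x1c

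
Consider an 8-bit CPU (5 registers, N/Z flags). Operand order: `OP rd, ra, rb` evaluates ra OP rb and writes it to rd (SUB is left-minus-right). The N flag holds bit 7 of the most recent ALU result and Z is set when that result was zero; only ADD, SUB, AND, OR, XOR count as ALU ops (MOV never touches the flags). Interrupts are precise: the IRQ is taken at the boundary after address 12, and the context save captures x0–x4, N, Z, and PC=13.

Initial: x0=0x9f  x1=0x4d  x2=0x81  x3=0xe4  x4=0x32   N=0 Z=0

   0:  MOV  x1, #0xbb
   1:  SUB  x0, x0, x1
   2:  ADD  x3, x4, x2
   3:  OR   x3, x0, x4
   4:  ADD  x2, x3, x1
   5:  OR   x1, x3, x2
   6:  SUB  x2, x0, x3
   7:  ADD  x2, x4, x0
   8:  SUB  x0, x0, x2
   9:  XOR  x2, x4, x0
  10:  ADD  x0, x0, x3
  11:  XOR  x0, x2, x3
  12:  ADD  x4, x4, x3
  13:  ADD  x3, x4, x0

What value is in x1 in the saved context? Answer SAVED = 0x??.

after  0: x0=0x9f x1=0xbb x2=0x81 x3=0xe4 x4=0x32  N=0 Z=0
after  1: x0=0xe4 x1=0xbb x2=0x81 x3=0xe4 x4=0x32  N=1 Z=0
after  2: x0=0xe4 x1=0xbb x2=0x81 x3=0xb3 x4=0x32  N=1 Z=0
after  3: x0=0xe4 x1=0xbb x2=0x81 x3=0xf6 x4=0x32  N=1 Z=0
after  4: x0=0xe4 x1=0xbb x2=0xb1 x3=0xf6 x4=0x32  N=1 Z=0
after  5: x0=0xe4 x1=0xf7 x2=0xb1 x3=0xf6 x4=0x32  N=1 Z=0
after  6: x0=0xe4 x1=0xf7 x2=0xee x3=0xf6 x4=0x32  N=1 Z=0
after  7: x0=0xe4 x1=0xf7 x2=0x16 x3=0xf6 x4=0x32  N=0 Z=0
after  8: x0=0xce x1=0xf7 x2=0x16 x3=0xf6 x4=0x32  N=1 Z=0
after  9: x0=0xce x1=0xf7 x2=0xfc x3=0xf6 x4=0x32  N=1 Z=0
after 10: x0=0xc4 x1=0xf7 x2=0xfc x3=0xf6 x4=0x32  N=1 Z=0
after 11: x0=0x0a x1=0xf7 x2=0xfc x3=0xf6 x4=0x32  N=0 Z=0
after 12: x0=0x0a x1=0xf7 x2=0xfc x3=0xf6 x4=0x28  N=0 Z=0
-- IRQ taken; context saved, return-PC = 13 --

SAVED = 0xf7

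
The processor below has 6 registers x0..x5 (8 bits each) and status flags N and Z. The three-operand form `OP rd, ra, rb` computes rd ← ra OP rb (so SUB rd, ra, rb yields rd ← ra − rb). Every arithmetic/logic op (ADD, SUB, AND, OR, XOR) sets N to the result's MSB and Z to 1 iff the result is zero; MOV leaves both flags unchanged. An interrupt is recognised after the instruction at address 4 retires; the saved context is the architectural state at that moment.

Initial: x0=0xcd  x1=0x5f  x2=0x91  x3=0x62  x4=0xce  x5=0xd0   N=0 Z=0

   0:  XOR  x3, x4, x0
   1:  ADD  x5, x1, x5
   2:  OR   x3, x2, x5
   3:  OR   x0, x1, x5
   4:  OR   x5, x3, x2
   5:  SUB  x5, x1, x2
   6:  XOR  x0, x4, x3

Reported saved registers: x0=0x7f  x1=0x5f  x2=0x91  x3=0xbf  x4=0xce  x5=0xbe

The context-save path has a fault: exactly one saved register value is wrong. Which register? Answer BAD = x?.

BAD = x5

after  0: x0=0xcd x1=0x5f x2=0x91 x3=0x03 x4=0xce x5=0xd0  N=0 Z=0
after  1: x0=0xcd x1=0x5f x2=0x91 x3=0x03 x4=0xce x5=0x2f  N=0 Z=0
after  2: x0=0xcd x1=0x5f x2=0x91 x3=0xbf x4=0xce x5=0x2f  N=1 Z=0
after  3: x0=0x7f x1=0x5f x2=0x91 x3=0xbf x4=0xce x5=0x2f  N=0 Z=0
after  4: x0=0x7f x1=0x5f x2=0x91 x3=0xbf x4=0xce x5=0xbf  N=1 Z=0
-- IRQ taken; context saved, return-PC = 5 --
mismatch: x5: reported 0xbe vs actual 0xbf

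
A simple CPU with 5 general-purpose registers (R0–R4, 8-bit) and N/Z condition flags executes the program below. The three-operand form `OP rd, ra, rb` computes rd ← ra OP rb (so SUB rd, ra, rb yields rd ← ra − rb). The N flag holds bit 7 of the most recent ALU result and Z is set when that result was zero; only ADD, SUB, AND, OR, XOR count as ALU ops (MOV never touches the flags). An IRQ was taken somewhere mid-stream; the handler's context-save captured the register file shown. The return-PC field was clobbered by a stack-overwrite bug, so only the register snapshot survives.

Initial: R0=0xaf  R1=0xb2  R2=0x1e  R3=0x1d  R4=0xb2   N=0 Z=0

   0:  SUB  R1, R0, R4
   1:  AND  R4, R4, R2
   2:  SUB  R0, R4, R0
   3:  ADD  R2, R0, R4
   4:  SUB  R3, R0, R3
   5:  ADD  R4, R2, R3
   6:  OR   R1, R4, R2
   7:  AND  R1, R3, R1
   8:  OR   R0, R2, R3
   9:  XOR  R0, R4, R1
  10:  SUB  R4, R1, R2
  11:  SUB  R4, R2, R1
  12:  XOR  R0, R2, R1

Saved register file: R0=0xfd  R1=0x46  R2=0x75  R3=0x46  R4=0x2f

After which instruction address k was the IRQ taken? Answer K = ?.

K = 11

after  0: R0=0xaf R1=0xfd R2=0x1e R3=0x1d R4=0xb2  N=1 Z=0
after  1: R0=0xaf R1=0xfd R2=0x1e R3=0x1d R4=0x12  N=0 Z=0
after  2: R0=0x63 R1=0xfd R2=0x1e R3=0x1d R4=0x12  N=0 Z=0
after  3: R0=0x63 R1=0xfd R2=0x75 R3=0x1d R4=0x12  N=0 Z=0
after  4: R0=0x63 R1=0xfd R2=0x75 R3=0x46 R4=0x12  N=0 Z=0
after  5: R0=0x63 R1=0xfd R2=0x75 R3=0x46 R4=0xbb  N=1 Z=0
after  6: R0=0x63 R1=0xff R2=0x75 R3=0x46 R4=0xbb  N=1 Z=0
after  7: R0=0x63 R1=0x46 R2=0x75 R3=0x46 R4=0xbb  N=0 Z=0
after  8: R0=0x77 R1=0x46 R2=0x75 R3=0x46 R4=0xbb  N=0 Z=0
after  9: R0=0xfd R1=0x46 R2=0x75 R3=0x46 R4=0xbb  N=1 Z=0
after 10: R0=0xfd R1=0x46 R2=0x75 R3=0x46 R4=0xd1  N=1 Z=0
after 11: R0=0xfd R1=0x46 R2=0x75 R3=0x46 R4=0x2f  N=0 Z=0
-- IRQ taken; context saved, return-PC = 12 --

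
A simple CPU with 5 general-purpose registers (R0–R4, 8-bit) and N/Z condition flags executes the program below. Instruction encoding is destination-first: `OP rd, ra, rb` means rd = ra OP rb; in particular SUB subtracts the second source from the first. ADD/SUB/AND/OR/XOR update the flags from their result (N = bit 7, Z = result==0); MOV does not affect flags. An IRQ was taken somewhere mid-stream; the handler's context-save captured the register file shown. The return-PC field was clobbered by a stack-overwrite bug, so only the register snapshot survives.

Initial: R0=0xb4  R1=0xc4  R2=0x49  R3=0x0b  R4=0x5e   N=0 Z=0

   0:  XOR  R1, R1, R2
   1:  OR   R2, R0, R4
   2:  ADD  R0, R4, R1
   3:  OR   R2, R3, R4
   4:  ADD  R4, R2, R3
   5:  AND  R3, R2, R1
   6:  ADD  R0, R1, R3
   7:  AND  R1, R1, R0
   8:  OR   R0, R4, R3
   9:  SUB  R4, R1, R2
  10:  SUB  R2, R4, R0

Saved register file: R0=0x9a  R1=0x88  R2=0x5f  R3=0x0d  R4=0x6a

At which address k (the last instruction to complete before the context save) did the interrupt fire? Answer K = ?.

K = 7

after  0: R0=0xb4 R1=0x8d R2=0x49 R3=0x0b R4=0x5e  N=1 Z=0
after  1: R0=0xb4 R1=0x8d R2=0xfe R3=0x0b R4=0x5e  N=1 Z=0
after  2: R0=0xeb R1=0x8d R2=0xfe R3=0x0b R4=0x5e  N=1 Z=0
after  3: R0=0xeb R1=0x8d R2=0x5f R3=0x0b R4=0x5e  N=0 Z=0
after  4: R0=0xeb R1=0x8d R2=0x5f R3=0x0b R4=0x6a  N=0 Z=0
after  5: R0=0xeb R1=0x8d R2=0x5f R3=0x0d R4=0x6a  N=0 Z=0
after  6: R0=0x9a R1=0x8d R2=0x5f R3=0x0d R4=0x6a  N=1 Z=0
after  7: R0=0x9a R1=0x88 R2=0x5f R3=0x0d R4=0x6a  N=1 Z=0
-- IRQ taken; context saved, return-PC = 8 --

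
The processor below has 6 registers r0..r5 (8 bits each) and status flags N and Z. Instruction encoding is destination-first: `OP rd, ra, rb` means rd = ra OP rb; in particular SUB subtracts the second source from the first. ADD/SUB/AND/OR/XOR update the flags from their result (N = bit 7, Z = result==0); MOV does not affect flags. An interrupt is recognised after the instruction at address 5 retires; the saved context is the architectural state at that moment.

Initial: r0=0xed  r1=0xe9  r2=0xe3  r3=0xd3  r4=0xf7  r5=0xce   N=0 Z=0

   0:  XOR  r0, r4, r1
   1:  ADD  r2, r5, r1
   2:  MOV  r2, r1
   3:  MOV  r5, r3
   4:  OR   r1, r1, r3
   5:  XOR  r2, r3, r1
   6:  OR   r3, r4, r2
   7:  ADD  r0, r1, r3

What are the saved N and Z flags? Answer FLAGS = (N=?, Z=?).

FLAGS = (N=0, Z=0)

after  0: r0=0x1e r1=0xe9 r2=0xe3 r3=0xd3 r4=0xf7 r5=0xce  N=0 Z=0
after  1: r0=0x1e r1=0xe9 r2=0xb7 r3=0xd3 r4=0xf7 r5=0xce  N=1 Z=0
after  2: r0=0x1e r1=0xe9 r2=0xe9 r3=0xd3 r4=0xf7 r5=0xce  N=1 Z=0
after  3: r0=0x1e r1=0xe9 r2=0xe9 r3=0xd3 r4=0xf7 r5=0xd3  N=1 Z=0
after  4: r0=0x1e r1=0xfb r2=0xe9 r3=0xd3 r4=0xf7 r5=0xd3  N=1 Z=0
after  5: r0=0x1e r1=0xfb r2=0x28 r3=0xd3 r4=0xf7 r5=0xd3  N=0 Z=0
-- IRQ taken; context saved, return-PC = 6 --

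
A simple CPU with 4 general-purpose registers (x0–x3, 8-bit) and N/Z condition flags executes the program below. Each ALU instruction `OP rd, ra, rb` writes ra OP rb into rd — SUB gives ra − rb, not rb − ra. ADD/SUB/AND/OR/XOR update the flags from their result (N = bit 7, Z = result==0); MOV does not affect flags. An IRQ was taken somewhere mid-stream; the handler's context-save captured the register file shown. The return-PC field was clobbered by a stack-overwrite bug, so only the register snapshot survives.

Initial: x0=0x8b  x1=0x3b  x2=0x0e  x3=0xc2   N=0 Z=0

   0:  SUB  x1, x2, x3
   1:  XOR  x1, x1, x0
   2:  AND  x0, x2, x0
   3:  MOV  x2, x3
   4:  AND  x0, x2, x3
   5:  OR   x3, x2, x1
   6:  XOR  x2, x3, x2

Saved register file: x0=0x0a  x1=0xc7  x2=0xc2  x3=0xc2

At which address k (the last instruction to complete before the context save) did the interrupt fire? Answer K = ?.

after  0: x0=0x8b x1=0x4c x2=0x0e x3=0xc2  N=0 Z=0
after  1: x0=0x8b x1=0xc7 x2=0x0e x3=0xc2  N=1 Z=0
after  2: x0=0x0a x1=0xc7 x2=0x0e x3=0xc2  N=0 Z=0
after  3: x0=0x0a x1=0xc7 x2=0xc2 x3=0xc2  N=0 Z=0
-- IRQ taken; context saved, return-PC = 4 --

K = 3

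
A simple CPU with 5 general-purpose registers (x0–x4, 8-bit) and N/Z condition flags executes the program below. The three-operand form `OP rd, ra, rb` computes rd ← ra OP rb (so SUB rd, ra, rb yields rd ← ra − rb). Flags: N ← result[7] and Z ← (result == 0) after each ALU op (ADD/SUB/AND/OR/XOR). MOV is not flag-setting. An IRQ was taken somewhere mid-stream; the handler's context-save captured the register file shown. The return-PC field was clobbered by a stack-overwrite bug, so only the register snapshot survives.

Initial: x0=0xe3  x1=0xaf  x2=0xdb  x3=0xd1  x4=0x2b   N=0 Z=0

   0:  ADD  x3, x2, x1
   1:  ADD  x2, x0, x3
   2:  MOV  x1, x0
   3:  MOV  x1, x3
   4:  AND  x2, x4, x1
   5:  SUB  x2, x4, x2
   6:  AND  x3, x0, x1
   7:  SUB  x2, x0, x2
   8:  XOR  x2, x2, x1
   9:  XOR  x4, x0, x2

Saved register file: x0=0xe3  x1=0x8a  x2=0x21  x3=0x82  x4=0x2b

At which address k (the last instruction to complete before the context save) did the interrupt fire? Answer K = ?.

after  0: x0=0xe3 x1=0xaf x2=0xdb x3=0x8a x4=0x2b  N=1 Z=0
after  1: x0=0xe3 x1=0xaf x2=0x6d x3=0x8a x4=0x2b  N=0 Z=0
after  2: x0=0xe3 x1=0xe3 x2=0x6d x3=0x8a x4=0x2b  N=0 Z=0
after  3: x0=0xe3 x1=0x8a x2=0x6d x3=0x8a x4=0x2b  N=0 Z=0
after  4: x0=0xe3 x1=0x8a x2=0x0a x3=0x8a x4=0x2b  N=0 Z=0
after  5: x0=0xe3 x1=0x8a x2=0x21 x3=0x8a x4=0x2b  N=0 Z=0
after  6: x0=0xe3 x1=0x8a x2=0x21 x3=0x82 x4=0x2b  N=1 Z=0
-- IRQ taken; context saved, return-PC = 7 --

K = 6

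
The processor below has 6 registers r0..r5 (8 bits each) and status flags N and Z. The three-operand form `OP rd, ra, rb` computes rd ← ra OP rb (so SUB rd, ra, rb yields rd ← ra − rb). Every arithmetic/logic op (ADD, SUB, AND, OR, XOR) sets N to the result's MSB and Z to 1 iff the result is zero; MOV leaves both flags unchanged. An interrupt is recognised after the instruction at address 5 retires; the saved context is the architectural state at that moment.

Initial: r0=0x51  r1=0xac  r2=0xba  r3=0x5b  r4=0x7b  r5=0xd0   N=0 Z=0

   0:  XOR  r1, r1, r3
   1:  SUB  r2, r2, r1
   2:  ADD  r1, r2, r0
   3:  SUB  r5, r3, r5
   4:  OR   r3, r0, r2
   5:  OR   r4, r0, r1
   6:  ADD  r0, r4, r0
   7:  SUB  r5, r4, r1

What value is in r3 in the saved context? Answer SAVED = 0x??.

SAVED = 0xd3

after  0: r0=0x51 r1=0xf7 r2=0xba r3=0x5b r4=0x7b r5=0xd0  N=1 Z=0
after  1: r0=0x51 r1=0xf7 r2=0xc3 r3=0x5b r4=0x7b r5=0xd0  N=1 Z=0
after  2: r0=0x51 r1=0x14 r2=0xc3 r3=0x5b r4=0x7b r5=0xd0  N=0 Z=0
after  3: r0=0x51 r1=0x14 r2=0xc3 r3=0x5b r4=0x7b r5=0x8b  N=1 Z=0
after  4: r0=0x51 r1=0x14 r2=0xc3 r3=0xd3 r4=0x7b r5=0x8b  N=1 Z=0
after  5: r0=0x51 r1=0x14 r2=0xc3 r3=0xd3 r4=0x55 r5=0x8b  N=0 Z=0
-- IRQ taken; context saved, return-PC = 6 --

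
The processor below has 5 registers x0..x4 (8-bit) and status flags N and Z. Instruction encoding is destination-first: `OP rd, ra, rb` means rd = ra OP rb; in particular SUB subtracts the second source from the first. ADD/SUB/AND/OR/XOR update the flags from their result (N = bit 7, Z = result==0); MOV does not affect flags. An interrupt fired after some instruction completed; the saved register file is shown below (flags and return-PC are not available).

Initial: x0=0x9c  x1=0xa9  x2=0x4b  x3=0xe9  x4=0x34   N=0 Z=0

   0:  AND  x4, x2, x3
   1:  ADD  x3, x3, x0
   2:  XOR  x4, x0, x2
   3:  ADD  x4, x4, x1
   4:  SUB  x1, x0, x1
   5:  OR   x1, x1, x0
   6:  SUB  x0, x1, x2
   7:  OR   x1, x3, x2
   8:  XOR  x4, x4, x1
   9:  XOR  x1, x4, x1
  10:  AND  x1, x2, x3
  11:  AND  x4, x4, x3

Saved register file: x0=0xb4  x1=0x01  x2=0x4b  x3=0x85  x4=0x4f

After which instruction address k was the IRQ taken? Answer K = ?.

K = 10

after  0: x0=0x9c x1=0xa9 x2=0x4b x3=0xe9 x4=0x49  N=0 Z=0
after  1: x0=0x9c x1=0xa9 x2=0x4b x3=0x85 x4=0x49  N=1 Z=0
after  2: x0=0x9c x1=0xa9 x2=0x4b x3=0x85 x4=0xd7  N=1 Z=0
after  3: x0=0x9c x1=0xa9 x2=0x4b x3=0x85 x4=0x80  N=1 Z=0
after  4: x0=0x9c x1=0xf3 x2=0x4b x3=0x85 x4=0x80  N=1 Z=0
after  5: x0=0x9c x1=0xff x2=0x4b x3=0x85 x4=0x80  N=1 Z=0
after  6: x0=0xb4 x1=0xff x2=0x4b x3=0x85 x4=0x80  N=1 Z=0
after  7: x0=0xb4 x1=0xcf x2=0x4b x3=0x85 x4=0x80  N=1 Z=0
after  8: x0=0xb4 x1=0xcf x2=0x4b x3=0x85 x4=0x4f  N=0 Z=0
after  9: x0=0xb4 x1=0x80 x2=0x4b x3=0x85 x4=0x4f  N=1 Z=0
after 10: x0=0xb4 x1=0x01 x2=0x4b x3=0x85 x4=0x4f  N=0 Z=0
-- IRQ taken; context saved, return-PC = 11 --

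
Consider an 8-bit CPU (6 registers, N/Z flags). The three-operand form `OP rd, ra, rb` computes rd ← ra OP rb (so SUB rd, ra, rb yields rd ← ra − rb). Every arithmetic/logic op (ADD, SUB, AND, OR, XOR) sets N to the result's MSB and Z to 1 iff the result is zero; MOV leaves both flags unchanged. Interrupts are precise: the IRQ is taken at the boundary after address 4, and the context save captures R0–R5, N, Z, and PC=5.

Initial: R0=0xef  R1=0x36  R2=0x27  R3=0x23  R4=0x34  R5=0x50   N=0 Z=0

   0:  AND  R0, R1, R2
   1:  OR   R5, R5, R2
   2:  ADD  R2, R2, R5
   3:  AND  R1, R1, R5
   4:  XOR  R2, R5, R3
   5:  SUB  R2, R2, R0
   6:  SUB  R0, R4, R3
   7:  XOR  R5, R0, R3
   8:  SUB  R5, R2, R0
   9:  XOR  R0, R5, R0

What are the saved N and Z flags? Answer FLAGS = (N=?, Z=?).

after  0: R0=0x26 R1=0x36 R2=0x27 R3=0x23 R4=0x34 R5=0x50  N=0 Z=0
after  1: R0=0x26 R1=0x36 R2=0x27 R3=0x23 R4=0x34 R5=0x77  N=0 Z=0
after  2: R0=0x26 R1=0x36 R2=0x9e R3=0x23 R4=0x34 R5=0x77  N=1 Z=0
after  3: R0=0x26 R1=0x36 R2=0x9e R3=0x23 R4=0x34 R5=0x77  N=0 Z=0
after  4: R0=0x26 R1=0x36 R2=0x54 R3=0x23 R4=0x34 R5=0x77  N=0 Z=0
-- IRQ taken; context saved, return-PC = 5 --

FLAGS = (N=0, Z=0)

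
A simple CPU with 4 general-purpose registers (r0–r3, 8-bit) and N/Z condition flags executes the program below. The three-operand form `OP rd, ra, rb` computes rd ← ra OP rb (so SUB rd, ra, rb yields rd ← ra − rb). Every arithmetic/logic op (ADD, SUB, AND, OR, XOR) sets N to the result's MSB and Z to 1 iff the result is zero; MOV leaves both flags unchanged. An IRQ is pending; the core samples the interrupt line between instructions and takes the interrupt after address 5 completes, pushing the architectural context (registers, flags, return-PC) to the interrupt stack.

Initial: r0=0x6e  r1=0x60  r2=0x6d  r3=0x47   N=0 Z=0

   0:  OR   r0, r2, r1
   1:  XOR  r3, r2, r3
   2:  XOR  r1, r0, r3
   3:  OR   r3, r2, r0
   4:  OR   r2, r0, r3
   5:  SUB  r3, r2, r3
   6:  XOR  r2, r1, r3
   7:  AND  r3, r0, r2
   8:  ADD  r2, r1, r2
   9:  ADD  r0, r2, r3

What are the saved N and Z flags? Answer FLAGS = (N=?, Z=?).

after  0: r0=0x6d r1=0x60 r2=0x6d r3=0x47  N=0 Z=0
after  1: r0=0x6d r1=0x60 r2=0x6d r3=0x2a  N=0 Z=0
after  2: r0=0x6d r1=0x47 r2=0x6d r3=0x2a  N=0 Z=0
after  3: r0=0x6d r1=0x47 r2=0x6d r3=0x6d  N=0 Z=0
after  4: r0=0x6d r1=0x47 r2=0x6d r3=0x6d  N=0 Z=0
after  5: r0=0x6d r1=0x47 r2=0x6d r3=0x00  N=0 Z=1
-- IRQ taken; context saved, return-PC = 6 --

FLAGS = (N=0, Z=1)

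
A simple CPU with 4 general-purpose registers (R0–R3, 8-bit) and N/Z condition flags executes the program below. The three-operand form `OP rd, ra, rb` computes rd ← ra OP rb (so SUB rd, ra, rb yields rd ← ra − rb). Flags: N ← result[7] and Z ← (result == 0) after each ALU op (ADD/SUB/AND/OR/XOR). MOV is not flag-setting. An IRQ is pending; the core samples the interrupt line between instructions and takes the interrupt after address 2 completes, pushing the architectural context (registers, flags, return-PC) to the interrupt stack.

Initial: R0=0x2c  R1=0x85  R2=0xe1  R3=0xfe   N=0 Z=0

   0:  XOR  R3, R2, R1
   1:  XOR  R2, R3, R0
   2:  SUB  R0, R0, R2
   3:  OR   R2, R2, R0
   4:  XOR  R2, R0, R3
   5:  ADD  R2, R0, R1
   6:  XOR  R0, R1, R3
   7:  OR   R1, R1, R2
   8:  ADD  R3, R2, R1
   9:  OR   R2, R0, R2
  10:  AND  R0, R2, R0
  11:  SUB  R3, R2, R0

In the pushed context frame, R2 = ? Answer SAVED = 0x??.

after  0: R0=0x2c R1=0x85 R2=0xe1 R3=0x64  N=0 Z=0
after  1: R0=0x2c R1=0x85 R2=0x48 R3=0x64  N=0 Z=0
after  2: R0=0xe4 R1=0x85 R2=0x48 R3=0x64  N=1 Z=0
-- IRQ taken; context saved, return-PC = 3 --

SAVED = 0x48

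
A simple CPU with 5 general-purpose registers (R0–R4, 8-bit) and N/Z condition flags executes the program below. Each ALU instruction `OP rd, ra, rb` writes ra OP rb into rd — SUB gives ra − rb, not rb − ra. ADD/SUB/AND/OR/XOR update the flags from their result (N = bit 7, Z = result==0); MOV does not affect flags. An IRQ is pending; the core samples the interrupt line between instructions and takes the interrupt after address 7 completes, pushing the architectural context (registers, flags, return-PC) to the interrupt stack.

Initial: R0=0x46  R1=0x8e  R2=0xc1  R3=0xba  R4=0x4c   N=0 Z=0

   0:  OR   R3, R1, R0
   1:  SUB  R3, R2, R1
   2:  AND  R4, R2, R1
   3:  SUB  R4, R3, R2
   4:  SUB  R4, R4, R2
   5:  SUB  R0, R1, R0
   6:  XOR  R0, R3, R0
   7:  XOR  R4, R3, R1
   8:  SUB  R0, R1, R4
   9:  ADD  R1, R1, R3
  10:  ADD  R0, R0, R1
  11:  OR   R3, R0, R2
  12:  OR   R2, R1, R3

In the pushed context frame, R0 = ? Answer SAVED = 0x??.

SAVED = 0x7b

after  0: R0=0x46 R1=0x8e R2=0xc1 R3=0xce R4=0x4c  N=1 Z=0
after  1: R0=0x46 R1=0x8e R2=0xc1 R3=0x33 R4=0x4c  N=0 Z=0
after  2: R0=0x46 R1=0x8e R2=0xc1 R3=0x33 R4=0x80  N=1 Z=0
after  3: R0=0x46 R1=0x8e R2=0xc1 R3=0x33 R4=0x72  N=0 Z=0
after  4: R0=0x46 R1=0x8e R2=0xc1 R3=0x33 R4=0xb1  N=1 Z=0
after  5: R0=0x48 R1=0x8e R2=0xc1 R3=0x33 R4=0xb1  N=0 Z=0
after  6: R0=0x7b R1=0x8e R2=0xc1 R3=0x33 R4=0xb1  N=0 Z=0
after  7: R0=0x7b R1=0x8e R2=0xc1 R3=0x33 R4=0xbd  N=1 Z=0
-- IRQ taken; context saved, return-PC = 8 --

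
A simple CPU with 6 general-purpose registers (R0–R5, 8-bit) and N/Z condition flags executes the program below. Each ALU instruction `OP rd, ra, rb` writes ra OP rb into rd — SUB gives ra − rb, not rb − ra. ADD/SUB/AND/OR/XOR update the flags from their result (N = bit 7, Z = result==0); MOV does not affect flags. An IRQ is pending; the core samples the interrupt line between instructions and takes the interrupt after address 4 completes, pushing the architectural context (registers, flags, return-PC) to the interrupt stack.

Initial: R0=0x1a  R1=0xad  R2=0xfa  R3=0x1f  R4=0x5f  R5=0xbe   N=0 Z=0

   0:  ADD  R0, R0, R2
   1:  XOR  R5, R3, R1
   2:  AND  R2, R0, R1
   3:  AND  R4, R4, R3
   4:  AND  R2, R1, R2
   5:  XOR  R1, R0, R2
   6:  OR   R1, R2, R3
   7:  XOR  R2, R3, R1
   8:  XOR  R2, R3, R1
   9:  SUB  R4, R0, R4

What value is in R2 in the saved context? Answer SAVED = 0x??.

after  0: R0=0x14 R1=0xad R2=0xfa R3=0x1f R4=0x5f R5=0xbe  N=0 Z=0
after  1: R0=0x14 R1=0xad R2=0xfa R3=0x1f R4=0x5f R5=0xb2  N=1 Z=0
after  2: R0=0x14 R1=0xad R2=0x04 R3=0x1f R4=0x5f R5=0xb2  N=0 Z=0
after  3: R0=0x14 R1=0xad R2=0x04 R3=0x1f R4=0x1f R5=0xb2  N=0 Z=0
after  4: R0=0x14 R1=0xad R2=0x04 R3=0x1f R4=0x1f R5=0xb2  N=0 Z=0
-- IRQ taken; context saved, return-PC = 5 --

SAVED = 0x04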